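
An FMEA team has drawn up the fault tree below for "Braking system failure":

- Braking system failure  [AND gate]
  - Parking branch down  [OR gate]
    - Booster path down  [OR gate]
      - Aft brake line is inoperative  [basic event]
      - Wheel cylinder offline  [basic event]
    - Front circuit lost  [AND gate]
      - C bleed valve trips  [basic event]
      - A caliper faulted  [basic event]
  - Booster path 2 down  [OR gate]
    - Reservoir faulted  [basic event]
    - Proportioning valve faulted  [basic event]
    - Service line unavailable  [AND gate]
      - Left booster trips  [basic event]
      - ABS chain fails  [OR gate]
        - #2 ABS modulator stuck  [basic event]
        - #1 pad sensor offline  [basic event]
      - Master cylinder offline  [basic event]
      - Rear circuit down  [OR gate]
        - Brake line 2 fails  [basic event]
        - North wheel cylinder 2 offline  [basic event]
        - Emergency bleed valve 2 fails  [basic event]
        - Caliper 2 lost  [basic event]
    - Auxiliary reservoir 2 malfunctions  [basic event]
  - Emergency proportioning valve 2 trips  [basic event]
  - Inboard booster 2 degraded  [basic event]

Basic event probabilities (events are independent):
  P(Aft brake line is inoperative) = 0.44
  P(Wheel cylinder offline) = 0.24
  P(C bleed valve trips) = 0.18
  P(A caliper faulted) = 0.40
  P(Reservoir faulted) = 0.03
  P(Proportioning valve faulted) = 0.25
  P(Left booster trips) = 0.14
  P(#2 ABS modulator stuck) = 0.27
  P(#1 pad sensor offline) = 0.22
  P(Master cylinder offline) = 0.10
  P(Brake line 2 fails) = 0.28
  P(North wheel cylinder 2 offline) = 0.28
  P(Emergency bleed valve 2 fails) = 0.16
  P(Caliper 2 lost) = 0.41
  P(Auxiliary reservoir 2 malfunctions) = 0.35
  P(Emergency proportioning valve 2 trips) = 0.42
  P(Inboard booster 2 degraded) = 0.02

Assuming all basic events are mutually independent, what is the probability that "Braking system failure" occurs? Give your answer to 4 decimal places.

P(Booster path down) [OR] = 1 − (1−0.44) × (1−0.24) = 0.574400
P(Front circuit lost) [AND] = 0.18 × 0.40 = 0.072000
P(Parking branch down) [OR] = 1 − (1−0.574400) × (1−0.072000) = 0.605043
P(ABS chain fails) [OR] = 1 − (1−0.27) × (1−0.22) = 0.430600
P(Rear circuit down) [OR] = 1 − (1−0.28) × (1−0.28) × (1−0.16) × (1−0.41) = 0.743081
P(Service line unavailable) [AND] = 0.14 × 0.430600 × 0.10 × 0.743081 = 0.004480
P(Booster path 2 down) [OR] = 1 − (1−0.03) × (1−0.25) × (1−0.004480) × (1−0.35) = 0.529243
P(Braking system failure) [AND] = 0.605043 × 0.529243 × 0.42 × 0.02 = 0.002690
Rounded to 4 decimal places: P(Braking system failure) ≈ 0.0027.

0.0027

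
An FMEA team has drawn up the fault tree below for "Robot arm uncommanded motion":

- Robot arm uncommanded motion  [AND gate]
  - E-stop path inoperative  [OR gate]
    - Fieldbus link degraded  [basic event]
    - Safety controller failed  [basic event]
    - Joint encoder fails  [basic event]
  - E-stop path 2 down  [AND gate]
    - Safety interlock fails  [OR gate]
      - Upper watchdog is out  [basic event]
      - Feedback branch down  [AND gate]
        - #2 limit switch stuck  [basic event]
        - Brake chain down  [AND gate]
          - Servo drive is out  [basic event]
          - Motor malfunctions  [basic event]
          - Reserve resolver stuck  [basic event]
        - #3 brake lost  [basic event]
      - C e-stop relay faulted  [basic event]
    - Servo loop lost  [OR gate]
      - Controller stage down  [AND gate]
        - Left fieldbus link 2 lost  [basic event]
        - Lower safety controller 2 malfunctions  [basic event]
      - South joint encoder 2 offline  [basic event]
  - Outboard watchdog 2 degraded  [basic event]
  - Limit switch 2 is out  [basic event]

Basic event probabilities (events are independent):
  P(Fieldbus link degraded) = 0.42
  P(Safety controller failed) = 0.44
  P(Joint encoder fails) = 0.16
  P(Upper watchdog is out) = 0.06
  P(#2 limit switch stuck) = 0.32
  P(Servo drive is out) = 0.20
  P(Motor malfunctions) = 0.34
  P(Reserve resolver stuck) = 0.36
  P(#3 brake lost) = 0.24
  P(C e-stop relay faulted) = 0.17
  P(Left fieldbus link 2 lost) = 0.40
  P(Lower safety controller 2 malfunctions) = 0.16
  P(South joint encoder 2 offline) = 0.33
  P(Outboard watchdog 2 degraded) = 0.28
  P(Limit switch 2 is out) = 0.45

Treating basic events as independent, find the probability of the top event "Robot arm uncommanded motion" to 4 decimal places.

0.0076

P(E-stop path inoperative) [OR] = 1 − (1−0.42) × (1−0.44) × (1−0.16) = 0.727168
P(Brake chain down) [AND] = 0.20 × 0.34 × 0.36 = 0.024480
P(Feedback branch down) [AND] = 0.32 × 0.024480 × 0.24 = 0.001880
P(Safety interlock fails) [OR] = 1 − (1−0.06) × (1−0.001880) × (1−0.17) = 0.221267
P(Controller stage down) [AND] = 0.40 × 0.16 = 0.064000
P(Servo loop lost) [OR] = 1 − (1−0.064000) × (1−0.33) = 0.372880
P(E-stop path 2 down) [AND] = 0.221267 × 0.372880 = 0.082506
P(Robot arm uncommanded motion) [AND] = 0.727168 × 0.082506 × 0.28 × 0.45 = 0.007559
Rounded to 4 decimal places: P(Robot arm uncommanded motion) ≈ 0.0076.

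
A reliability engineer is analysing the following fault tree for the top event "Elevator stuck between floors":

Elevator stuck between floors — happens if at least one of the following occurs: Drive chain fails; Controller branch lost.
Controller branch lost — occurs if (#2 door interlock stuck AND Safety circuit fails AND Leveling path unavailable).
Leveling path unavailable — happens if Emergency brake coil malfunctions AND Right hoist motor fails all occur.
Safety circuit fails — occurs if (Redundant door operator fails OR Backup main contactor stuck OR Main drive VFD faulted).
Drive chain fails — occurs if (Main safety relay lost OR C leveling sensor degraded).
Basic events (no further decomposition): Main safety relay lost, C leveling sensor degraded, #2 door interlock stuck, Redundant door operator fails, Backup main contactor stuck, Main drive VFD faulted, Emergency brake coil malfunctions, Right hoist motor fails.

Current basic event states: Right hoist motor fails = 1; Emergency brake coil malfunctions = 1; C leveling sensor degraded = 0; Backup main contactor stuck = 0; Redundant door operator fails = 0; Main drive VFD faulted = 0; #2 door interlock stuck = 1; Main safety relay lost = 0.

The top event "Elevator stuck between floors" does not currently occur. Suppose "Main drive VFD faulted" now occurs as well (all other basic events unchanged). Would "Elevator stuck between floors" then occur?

Yes

Counterfactual: set "Main drive VFD faulted" to occurred.
Drive chain fails [OR]: Main safety relay lost=not, C leveling sensor degraded=not → no input occurs → does not occur.
Safety circuit fails [OR]: Redundant door operator fails=not, Backup main contactor stuck=not, Main drive VFD faulted=occurs → at least one input occurs → occurs.
Leveling path unavailable [AND]: Emergency brake coil malfunctions=occurs, Right hoist motor fails=occurs → all inputs occur → occurs.
Controller branch lost [AND]: #2 door interlock stuck=occurs, Safety circuit fails=occurs, Leveling path unavailable=occurs → all inputs occur → occurs.
Elevator stuck between floors [OR]: Drive chain fails=not, Controller branch lost=occurs → at least one input occurs → occurs.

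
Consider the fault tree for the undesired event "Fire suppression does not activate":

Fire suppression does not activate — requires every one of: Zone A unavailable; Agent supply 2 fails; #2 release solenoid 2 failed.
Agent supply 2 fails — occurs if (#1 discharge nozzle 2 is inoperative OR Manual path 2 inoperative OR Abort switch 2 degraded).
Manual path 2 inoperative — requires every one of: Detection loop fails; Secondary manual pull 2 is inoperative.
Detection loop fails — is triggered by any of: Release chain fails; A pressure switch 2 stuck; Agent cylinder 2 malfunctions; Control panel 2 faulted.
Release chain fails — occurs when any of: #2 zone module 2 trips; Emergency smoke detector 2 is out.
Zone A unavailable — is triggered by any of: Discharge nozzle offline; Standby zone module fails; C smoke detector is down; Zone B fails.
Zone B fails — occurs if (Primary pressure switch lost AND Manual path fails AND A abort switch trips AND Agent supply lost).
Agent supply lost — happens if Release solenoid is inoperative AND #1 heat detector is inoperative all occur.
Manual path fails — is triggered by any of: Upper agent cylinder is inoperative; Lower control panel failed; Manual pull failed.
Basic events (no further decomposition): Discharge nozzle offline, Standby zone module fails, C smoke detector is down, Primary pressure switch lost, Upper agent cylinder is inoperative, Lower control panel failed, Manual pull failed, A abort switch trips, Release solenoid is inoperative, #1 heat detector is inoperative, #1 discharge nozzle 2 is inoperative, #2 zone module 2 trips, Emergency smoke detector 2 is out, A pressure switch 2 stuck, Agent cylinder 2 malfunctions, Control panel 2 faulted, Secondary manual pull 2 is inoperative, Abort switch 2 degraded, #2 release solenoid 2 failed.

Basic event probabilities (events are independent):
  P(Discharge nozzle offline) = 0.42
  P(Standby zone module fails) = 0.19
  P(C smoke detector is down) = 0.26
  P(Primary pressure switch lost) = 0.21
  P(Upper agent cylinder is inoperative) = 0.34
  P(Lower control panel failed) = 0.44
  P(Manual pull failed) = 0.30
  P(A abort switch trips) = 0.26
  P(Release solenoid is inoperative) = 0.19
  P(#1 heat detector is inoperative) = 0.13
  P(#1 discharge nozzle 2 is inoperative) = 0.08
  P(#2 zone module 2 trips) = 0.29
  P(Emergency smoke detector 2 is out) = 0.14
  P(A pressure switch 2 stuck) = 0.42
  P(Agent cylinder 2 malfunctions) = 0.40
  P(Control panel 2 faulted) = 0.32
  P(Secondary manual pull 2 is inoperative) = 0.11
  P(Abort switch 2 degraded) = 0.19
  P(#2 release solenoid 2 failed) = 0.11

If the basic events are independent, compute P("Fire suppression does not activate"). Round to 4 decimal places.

0.0233

P(Manual path fails) [OR] = 1 − (1−0.34) × (1−0.44) × (1−0.30) = 0.741280
P(Agent supply lost) [AND] = 0.19 × 0.13 = 0.024700
P(Zone B fails) [AND] = 0.21 × 0.741280 × 0.26 × 0.024700 = 0.001000
P(Zone A unavailable) [OR] = 1 − (1−0.42) × (1−0.19) × (1−0.26) × (1−0.001000) = 0.652696
P(Release chain fails) [OR] = 1 − (1−0.29) × (1−0.14) = 0.389400
P(Detection loop fails) [OR] = 1 − (1−0.389400) × (1−0.42) × (1−0.40) × (1−0.32) = 0.855508
P(Manual path 2 inoperative) [AND] = 0.855508 × 0.11 = 0.094106
P(Agent supply 2 fails) [OR] = 1 − (1−0.08) × (1−0.094106) × (1−0.19) = 0.324928
P(Fire suppression does not activate) [AND] = 0.652696 × 0.324928 × 0.11 = 0.023329
Rounded to 4 decimal places: P(Fire suppression does not activate) ≈ 0.0233.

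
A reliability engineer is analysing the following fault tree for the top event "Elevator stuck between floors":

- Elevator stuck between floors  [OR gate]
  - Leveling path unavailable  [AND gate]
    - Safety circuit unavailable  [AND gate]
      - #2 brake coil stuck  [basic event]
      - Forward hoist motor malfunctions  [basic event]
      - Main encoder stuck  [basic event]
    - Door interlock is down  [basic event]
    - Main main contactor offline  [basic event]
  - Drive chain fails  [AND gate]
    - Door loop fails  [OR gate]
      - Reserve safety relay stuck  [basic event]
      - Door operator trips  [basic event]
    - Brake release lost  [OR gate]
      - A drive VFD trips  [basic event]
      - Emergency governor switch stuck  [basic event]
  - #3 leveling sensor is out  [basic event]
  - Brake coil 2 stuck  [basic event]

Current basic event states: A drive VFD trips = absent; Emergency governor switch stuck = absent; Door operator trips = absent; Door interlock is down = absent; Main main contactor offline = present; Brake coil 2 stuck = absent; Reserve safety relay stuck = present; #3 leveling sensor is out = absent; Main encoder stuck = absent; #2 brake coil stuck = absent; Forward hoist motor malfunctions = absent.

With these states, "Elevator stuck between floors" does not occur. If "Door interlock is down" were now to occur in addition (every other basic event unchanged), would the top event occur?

No

Counterfactual: set "Door interlock is down" to occurred.
Safety circuit unavailable [AND]: #2 brake coil stuck=not, Forward hoist motor malfunctions=not, Main encoder stuck=not → not all inputs occur → does not occur.
Leveling path unavailable [AND]: Safety circuit unavailable=not, Door interlock is down=occurs, Main main contactor offline=occurs → not all inputs occur → does not occur.
Door loop fails [OR]: Reserve safety relay stuck=occurs, Door operator trips=not → at least one input occurs → occurs.
Brake release lost [OR]: A drive VFD trips=not, Emergency governor switch stuck=not → no input occurs → does not occur.
Drive chain fails [AND]: Door loop fails=occurs, Brake release lost=not → not all inputs occur → does not occur.
Elevator stuck between floors [OR]: Leveling path unavailable=not, Drive chain fails=not, #3 leveling sensor is out=not, Brake coil 2 stuck=not → no input occurs → does not occur.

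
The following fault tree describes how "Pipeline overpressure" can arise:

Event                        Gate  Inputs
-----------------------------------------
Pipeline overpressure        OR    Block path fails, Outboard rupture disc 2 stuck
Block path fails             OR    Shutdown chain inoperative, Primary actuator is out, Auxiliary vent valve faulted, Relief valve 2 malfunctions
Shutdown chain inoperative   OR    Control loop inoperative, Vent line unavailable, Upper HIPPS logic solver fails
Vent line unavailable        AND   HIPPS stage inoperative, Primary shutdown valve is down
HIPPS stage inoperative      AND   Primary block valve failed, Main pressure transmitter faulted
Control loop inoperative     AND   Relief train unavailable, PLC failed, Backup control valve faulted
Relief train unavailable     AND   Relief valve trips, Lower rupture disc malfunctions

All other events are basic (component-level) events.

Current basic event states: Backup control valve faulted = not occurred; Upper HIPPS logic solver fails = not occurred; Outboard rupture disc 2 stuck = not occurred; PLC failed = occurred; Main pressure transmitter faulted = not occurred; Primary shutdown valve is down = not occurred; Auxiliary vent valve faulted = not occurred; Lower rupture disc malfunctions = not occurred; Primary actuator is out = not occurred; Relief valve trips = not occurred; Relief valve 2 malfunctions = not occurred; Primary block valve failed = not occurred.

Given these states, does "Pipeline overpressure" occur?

No

Relief train unavailable [AND]: Relief valve trips=not, Lower rupture disc malfunctions=not → not all inputs occur → does not occur.
Control loop inoperative [AND]: Relief train unavailable=not, PLC failed=occurs, Backup control valve faulted=not → not all inputs occur → does not occur.
HIPPS stage inoperative [AND]: Primary block valve failed=not, Main pressure transmitter faulted=not → not all inputs occur → does not occur.
Vent line unavailable [AND]: HIPPS stage inoperative=not, Primary shutdown valve is down=not → not all inputs occur → does not occur.
Shutdown chain inoperative [OR]: Control loop inoperative=not, Vent line unavailable=not, Upper HIPPS logic solver fails=not → no input occurs → does not occur.
Block path fails [OR]: Shutdown chain inoperative=not, Primary actuator is out=not, Auxiliary vent valve faulted=not, Relief valve 2 malfunctions=not → no input occurs → does not occur.
Pipeline overpressure [OR]: Block path fails=not, Outboard rupture disc 2 stuck=not → no input occurs → does not occur.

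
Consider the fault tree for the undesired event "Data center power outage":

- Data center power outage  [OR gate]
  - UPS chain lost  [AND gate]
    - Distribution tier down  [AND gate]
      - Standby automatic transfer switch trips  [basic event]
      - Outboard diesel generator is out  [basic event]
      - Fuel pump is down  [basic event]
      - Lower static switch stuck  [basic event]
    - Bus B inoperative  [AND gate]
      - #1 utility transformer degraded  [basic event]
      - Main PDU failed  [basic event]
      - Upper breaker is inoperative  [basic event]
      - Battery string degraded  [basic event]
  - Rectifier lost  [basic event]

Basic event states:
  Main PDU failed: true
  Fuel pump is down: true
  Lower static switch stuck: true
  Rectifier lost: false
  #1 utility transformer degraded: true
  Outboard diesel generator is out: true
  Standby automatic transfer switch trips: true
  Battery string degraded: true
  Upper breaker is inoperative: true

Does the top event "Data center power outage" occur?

Yes

Distribution tier down [AND]: Standby automatic transfer switch trips=occurs, Outboard diesel generator is out=occurs, Fuel pump is down=occurs, Lower static switch stuck=occurs → all inputs occur → occurs.
Bus B inoperative [AND]: #1 utility transformer degraded=occurs, Main PDU failed=occurs, Upper breaker is inoperative=occurs, Battery string degraded=occurs → all inputs occur → occurs.
UPS chain lost [AND]: Distribution tier down=occurs, Bus B inoperative=occurs → all inputs occur → occurs.
Data center power outage [OR]: UPS chain lost=occurs, Rectifier lost=not → at least one input occurs → occurs.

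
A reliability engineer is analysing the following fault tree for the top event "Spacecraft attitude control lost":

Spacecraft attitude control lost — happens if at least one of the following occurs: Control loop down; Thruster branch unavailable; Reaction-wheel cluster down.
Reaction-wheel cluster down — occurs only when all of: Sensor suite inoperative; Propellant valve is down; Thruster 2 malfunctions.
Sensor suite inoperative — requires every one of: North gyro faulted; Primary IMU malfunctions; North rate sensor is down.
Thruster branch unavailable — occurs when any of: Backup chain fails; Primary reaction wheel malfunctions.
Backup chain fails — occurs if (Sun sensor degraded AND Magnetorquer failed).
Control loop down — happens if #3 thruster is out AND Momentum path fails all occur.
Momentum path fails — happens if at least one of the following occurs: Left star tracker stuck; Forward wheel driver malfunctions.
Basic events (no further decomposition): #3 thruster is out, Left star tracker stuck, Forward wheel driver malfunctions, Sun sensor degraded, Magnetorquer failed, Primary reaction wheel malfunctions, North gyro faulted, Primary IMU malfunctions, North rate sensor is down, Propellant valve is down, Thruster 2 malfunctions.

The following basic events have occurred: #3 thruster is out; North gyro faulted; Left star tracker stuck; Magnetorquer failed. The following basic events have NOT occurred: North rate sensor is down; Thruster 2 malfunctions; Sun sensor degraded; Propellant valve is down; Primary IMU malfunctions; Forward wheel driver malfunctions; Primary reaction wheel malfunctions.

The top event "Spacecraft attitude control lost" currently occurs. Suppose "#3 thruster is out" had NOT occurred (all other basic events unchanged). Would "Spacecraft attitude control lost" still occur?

No

Counterfactual: set "#3 thruster is out" to not occurred.
Momentum path fails [OR]: Left star tracker stuck=occurs, Forward wheel driver malfunctions=not → at least one input occurs → occurs.
Control loop down [AND]: #3 thruster is out=not, Momentum path fails=occurs → not all inputs occur → does not occur.
Backup chain fails [AND]: Sun sensor degraded=not, Magnetorquer failed=occurs → not all inputs occur → does not occur.
Thruster branch unavailable [OR]: Backup chain fails=not, Primary reaction wheel malfunctions=not → no input occurs → does not occur.
Sensor suite inoperative [AND]: North gyro faulted=occurs, Primary IMU malfunctions=not, North rate sensor is down=not → not all inputs occur → does not occur.
Reaction-wheel cluster down [AND]: Sensor suite inoperative=not, Propellant valve is down=not, Thruster 2 malfunctions=not → not all inputs occur → does not occur.
Spacecraft attitude control lost [OR]: Control loop down=not, Thruster branch unavailable=not, Reaction-wheel cluster down=not → no input occurs → does not occur.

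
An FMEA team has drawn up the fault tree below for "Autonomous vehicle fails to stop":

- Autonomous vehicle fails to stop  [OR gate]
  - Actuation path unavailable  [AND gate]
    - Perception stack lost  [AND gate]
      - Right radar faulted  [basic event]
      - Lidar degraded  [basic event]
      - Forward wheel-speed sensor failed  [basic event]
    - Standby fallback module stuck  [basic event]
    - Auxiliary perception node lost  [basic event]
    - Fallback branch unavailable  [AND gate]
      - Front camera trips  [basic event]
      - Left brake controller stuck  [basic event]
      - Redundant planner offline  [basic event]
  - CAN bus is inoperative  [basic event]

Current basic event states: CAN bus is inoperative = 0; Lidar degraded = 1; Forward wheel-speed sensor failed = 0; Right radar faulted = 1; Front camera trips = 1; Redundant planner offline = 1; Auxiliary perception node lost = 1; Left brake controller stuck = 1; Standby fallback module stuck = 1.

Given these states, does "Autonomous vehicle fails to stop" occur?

No

Perception stack lost [AND]: Right radar faulted=occurs, Lidar degraded=occurs, Forward wheel-speed sensor failed=not → not all inputs occur → does not occur.
Fallback branch unavailable [AND]: Front camera trips=occurs, Left brake controller stuck=occurs, Redundant planner offline=occurs → all inputs occur → occurs.
Actuation path unavailable [AND]: Perception stack lost=not, Standby fallback module stuck=occurs, Auxiliary perception node lost=occurs, Fallback branch unavailable=occurs → not all inputs occur → does not occur.
Autonomous vehicle fails to stop [OR]: Actuation path unavailable=not, CAN bus is inoperative=not → no input occurs → does not occur.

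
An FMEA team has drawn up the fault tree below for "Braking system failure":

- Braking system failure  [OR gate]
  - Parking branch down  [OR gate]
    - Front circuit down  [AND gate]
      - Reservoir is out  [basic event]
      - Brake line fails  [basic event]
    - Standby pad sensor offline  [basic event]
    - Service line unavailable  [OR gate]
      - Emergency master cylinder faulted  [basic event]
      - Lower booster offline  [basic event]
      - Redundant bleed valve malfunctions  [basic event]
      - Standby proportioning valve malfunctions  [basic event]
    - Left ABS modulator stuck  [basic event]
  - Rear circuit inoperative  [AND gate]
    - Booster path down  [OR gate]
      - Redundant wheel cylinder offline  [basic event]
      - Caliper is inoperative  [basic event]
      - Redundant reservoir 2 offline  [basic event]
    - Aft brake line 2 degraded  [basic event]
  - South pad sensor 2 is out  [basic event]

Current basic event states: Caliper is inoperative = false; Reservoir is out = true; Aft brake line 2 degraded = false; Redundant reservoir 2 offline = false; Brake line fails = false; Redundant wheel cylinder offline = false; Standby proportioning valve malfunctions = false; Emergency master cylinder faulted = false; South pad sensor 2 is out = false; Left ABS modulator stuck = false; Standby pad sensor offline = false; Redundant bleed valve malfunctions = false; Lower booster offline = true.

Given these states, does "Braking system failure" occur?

Front circuit down [AND]: Reservoir is out=occurs, Brake line fails=not → not all inputs occur → does not occur.
Service line unavailable [OR]: Emergency master cylinder faulted=not, Lower booster offline=occurs, Redundant bleed valve malfunctions=not, Standby proportioning valve malfunctions=not → at least one input occurs → occurs.
Parking branch down [OR]: Front circuit down=not, Standby pad sensor offline=not, Service line unavailable=occurs, Left ABS modulator stuck=not → at least one input occurs → occurs.
Booster path down [OR]: Redundant wheel cylinder offline=not, Caliper is inoperative=not, Redundant reservoir 2 offline=not → no input occurs → does not occur.
Rear circuit inoperative [AND]: Booster path down=not, Aft brake line 2 degraded=not → not all inputs occur → does not occur.
Braking system failure [OR]: Parking branch down=occurs, Rear circuit inoperative=not, South pad sensor 2 is out=not → at least one input occurs → occurs.

Yes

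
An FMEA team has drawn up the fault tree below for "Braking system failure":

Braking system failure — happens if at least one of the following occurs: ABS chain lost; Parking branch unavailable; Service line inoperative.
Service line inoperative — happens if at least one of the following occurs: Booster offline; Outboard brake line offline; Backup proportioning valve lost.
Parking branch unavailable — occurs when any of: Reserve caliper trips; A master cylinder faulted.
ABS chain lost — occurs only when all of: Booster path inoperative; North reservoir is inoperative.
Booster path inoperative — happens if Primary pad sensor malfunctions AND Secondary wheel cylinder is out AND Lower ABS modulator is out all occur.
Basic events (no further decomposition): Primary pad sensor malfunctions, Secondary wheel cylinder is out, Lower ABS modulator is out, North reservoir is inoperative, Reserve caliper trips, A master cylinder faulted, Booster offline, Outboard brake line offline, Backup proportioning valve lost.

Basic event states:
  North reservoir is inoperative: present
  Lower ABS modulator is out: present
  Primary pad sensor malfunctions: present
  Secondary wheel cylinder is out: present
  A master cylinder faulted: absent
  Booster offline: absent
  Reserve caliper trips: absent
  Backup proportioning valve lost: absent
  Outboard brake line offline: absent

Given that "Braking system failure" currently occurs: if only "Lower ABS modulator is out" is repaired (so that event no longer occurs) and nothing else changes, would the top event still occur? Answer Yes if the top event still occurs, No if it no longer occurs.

Counterfactual: set "Lower ABS modulator is out" to not occurred.
Booster path inoperative [AND]: Primary pad sensor malfunctions=occurs, Secondary wheel cylinder is out=occurs, Lower ABS modulator is out=not → not all inputs occur → does not occur.
ABS chain lost [AND]: Booster path inoperative=not, North reservoir is inoperative=occurs → not all inputs occur → does not occur.
Parking branch unavailable [OR]: Reserve caliper trips=not, A master cylinder faulted=not → no input occurs → does not occur.
Service line inoperative [OR]: Booster offline=not, Outboard brake line offline=not, Backup proportioning valve lost=not → no input occurs → does not occur.
Braking system failure [OR]: ABS chain lost=not, Parking branch unavailable=not, Service line inoperative=not → no input occurs → does not occur.

No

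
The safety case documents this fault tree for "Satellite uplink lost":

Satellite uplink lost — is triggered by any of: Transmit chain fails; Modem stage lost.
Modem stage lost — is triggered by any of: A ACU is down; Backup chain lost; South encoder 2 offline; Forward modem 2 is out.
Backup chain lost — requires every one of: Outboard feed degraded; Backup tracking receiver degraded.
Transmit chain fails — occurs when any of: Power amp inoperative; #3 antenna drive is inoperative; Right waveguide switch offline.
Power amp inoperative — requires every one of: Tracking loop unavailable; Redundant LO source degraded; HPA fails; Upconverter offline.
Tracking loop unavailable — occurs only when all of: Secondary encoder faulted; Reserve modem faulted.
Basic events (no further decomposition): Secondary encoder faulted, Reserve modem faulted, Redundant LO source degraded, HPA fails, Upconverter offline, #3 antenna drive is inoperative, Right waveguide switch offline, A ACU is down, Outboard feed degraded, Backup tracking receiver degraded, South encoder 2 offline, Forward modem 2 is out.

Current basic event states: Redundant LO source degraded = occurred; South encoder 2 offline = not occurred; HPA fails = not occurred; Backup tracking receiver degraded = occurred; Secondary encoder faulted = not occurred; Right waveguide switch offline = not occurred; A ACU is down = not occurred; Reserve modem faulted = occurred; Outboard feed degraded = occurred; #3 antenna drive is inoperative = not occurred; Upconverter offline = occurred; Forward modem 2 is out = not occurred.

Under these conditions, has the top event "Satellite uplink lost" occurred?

Tracking loop unavailable [AND]: Secondary encoder faulted=not, Reserve modem faulted=occurs → not all inputs occur → does not occur.
Power amp inoperative [AND]: Tracking loop unavailable=not, Redundant LO source degraded=occurs, HPA fails=not, Upconverter offline=occurs → not all inputs occur → does not occur.
Transmit chain fails [OR]: Power amp inoperative=not, #3 antenna drive is inoperative=not, Right waveguide switch offline=not → no input occurs → does not occur.
Backup chain lost [AND]: Outboard feed degraded=occurs, Backup tracking receiver degraded=occurs → all inputs occur → occurs.
Modem stage lost [OR]: A ACU is down=not, Backup chain lost=occurs, South encoder 2 offline=not, Forward modem 2 is out=not → at least one input occurs → occurs.
Satellite uplink lost [OR]: Transmit chain fails=not, Modem stage lost=occurs → at least one input occurs → occurs.

Yes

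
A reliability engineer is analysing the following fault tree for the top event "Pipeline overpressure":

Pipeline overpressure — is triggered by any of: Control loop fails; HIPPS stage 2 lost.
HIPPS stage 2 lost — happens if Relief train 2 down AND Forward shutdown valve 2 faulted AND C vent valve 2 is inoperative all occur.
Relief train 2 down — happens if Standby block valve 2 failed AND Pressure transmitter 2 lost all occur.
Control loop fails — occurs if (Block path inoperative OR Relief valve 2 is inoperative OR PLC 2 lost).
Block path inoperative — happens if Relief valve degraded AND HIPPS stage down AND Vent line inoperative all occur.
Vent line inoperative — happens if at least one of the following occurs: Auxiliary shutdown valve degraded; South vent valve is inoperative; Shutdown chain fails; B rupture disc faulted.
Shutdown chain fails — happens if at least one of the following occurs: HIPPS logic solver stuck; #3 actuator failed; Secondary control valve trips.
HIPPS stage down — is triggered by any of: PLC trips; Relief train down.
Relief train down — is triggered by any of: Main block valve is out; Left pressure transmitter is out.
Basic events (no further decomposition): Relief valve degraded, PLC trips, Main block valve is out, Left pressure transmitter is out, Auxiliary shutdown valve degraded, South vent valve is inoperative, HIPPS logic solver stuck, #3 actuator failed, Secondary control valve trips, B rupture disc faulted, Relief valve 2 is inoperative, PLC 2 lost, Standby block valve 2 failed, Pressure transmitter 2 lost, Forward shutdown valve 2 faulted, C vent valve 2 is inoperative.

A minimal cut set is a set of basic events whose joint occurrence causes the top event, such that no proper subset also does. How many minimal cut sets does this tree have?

Relief train down [OR]: union of children's cut sets → 2 cut set(s).
HIPPS stage down [OR]: union of children's cut sets → 3 cut set(s).
Shutdown chain fails [OR]: union of children's cut sets → 3 cut set(s).
Vent line inoperative [OR]: union of children's cut sets → 6 cut set(s).
Block path inoperative [AND]: one cut set from each child combined → 1 × 3 × 6 = 18 cut set(s).
Control loop fails [OR]: union of children's cut sets → 20 cut set(s).
Relief train 2 down [AND]: one cut set from each child combined → 1 × 1 = 1 cut set(s).
HIPPS stage 2 lost [AND]: one cut set from each child combined → 1 × 1 × 1 = 1 cut set(s).
Pipeline overpressure [OR]: union of children's cut sets → 21 cut set(s).

21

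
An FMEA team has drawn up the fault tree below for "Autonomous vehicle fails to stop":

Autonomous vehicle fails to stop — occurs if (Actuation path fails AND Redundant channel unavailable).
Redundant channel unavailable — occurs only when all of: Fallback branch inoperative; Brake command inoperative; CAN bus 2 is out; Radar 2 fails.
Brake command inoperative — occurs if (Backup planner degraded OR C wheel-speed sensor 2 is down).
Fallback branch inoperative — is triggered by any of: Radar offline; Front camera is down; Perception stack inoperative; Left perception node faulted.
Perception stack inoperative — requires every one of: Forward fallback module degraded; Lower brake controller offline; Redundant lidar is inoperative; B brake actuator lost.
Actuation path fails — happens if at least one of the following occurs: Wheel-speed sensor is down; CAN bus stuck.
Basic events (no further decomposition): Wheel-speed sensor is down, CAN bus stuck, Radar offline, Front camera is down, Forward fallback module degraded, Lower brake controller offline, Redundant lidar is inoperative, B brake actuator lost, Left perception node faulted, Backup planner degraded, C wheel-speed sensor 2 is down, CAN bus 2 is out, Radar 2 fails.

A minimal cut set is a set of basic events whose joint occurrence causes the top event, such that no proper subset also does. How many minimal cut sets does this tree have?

16

Actuation path fails [OR]: union of children's cut sets → 2 cut set(s).
Perception stack inoperative [AND]: one cut set from each child combined → 1 × 1 × 1 × 1 = 1 cut set(s).
Fallback branch inoperative [OR]: union of children's cut sets → 4 cut set(s).
Brake command inoperative [OR]: union of children's cut sets → 2 cut set(s).
Redundant channel unavailable [AND]: one cut set from each child combined → 4 × 2 × 1 × 1 = 8 cut set(s).
Autonomous vehicle fails to stop [AND]: one cut set from each child combined → 2 × 8 = 16 cut set(s).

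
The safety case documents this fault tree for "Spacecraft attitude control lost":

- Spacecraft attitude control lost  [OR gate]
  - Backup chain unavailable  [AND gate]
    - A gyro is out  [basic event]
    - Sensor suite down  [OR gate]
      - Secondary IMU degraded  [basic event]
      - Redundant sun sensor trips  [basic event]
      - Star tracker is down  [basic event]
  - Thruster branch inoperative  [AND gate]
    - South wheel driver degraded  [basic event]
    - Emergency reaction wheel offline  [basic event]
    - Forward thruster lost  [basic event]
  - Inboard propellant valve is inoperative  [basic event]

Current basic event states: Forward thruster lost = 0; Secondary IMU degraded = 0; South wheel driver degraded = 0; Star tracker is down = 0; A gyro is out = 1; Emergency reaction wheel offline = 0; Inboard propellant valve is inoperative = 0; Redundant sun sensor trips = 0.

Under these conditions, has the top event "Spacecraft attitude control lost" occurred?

No

Sensor suite down [OR]: Secondary IMU degraded=not, Redundant sun sensor trips=not, Star tracker is down=not → no input occurs → does not occur.
Backup chain unavailable [AND]: A gyro is out=occurs, Sensor suite down=not → not all inputs occur → does not occur.
Thruster branch inoperative [AND]: South wheel driver degraded=not, Emergency reaction wheel offline=not, Forward thruster lost=not → not all inputs occur → does not occur.
Spacecraft attitude control lost [OR]: Backup chain unavailable=not, Thruster branch inoperative=not, Inboard propellant valve is inoperative=not → no input occurs → does not occur.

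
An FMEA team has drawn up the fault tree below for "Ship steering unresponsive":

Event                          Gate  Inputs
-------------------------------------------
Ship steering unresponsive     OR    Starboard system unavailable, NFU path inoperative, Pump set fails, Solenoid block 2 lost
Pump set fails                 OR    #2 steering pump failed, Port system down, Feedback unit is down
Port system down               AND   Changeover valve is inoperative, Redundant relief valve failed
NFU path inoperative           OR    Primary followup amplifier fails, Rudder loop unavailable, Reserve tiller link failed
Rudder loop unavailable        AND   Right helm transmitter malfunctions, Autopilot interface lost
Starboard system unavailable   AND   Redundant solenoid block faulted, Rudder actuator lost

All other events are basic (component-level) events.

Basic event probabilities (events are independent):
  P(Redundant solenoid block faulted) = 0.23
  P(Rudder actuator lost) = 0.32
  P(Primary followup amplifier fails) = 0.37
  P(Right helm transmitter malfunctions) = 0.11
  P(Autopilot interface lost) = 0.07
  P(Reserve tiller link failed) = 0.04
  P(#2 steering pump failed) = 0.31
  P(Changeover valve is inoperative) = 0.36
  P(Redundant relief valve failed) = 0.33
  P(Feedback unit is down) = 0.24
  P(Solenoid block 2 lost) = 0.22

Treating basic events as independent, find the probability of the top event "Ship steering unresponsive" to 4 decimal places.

0.7996

P(Starboard system unavailable) [AND] = 0.23 × 0.32 = 0.073600
P(Rudder loop unavailable) [AND] = 0.11 × 0.07 = 0.007700
P(NFU path inoperative) [OR] = 1 − (1−0.37) × (1−0.007700) × (1−0.04) = 0.399857
P(Port system down) [AND] = 0.36 × 0.33 = 0.118800
P(Pump set fails) [OR] = 1 − (1−0.31) × (1−0.118800) × (1−0.24) = 0.537899
P(Ship steering unresponsive) [OR] = 1 − (1−0.073600) × (1−0.399857) × (1−0.537899) × (1−0.22) = 0.799606
Rounded to 4 decimal places: P(Ship steering unresponsive) ≈ 0.7996.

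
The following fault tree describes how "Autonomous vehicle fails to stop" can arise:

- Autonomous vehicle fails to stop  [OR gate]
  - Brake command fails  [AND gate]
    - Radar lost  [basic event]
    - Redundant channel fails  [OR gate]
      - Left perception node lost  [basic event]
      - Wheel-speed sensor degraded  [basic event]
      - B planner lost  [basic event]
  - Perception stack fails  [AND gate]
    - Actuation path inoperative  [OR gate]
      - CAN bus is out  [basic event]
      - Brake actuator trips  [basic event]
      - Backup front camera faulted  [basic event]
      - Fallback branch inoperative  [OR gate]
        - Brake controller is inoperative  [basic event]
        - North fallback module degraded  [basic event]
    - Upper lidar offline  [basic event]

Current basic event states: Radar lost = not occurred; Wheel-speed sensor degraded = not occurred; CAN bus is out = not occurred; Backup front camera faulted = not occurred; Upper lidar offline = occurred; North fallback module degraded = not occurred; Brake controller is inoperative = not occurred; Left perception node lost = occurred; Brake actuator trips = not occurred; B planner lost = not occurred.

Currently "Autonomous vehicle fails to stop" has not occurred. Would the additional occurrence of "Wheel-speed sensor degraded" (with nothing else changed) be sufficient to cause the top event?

No

Counterfactual: set "Wheel-speed sensor degraded" to occurred.
Redundant channel fails [OR]: Left perception node lost=occurs, Wheel-speed sensor degraded=occurs, B planner lost=not → at least one input occurs → occurs.
Brake command fails [AND]: Radar lost=not, Redundant channel fails=occurs → not all inputs occur → does not occur.
Fallback branch inoperative [OR]: Brake controller is inoperative=not, North fallback module degraded=not → no input occurs → does not occur.
Actuation path inoperative [OR]: CAN bus is out=not, Brake actuator trips=not, Backup front camera faulted=not, Fallback branch inoperative=not → no input occurs → does not occur.
Perception stack fails [AND]: Actuation path inoperative=not, Upper lidar offline=occurs → not all inputs occur → does not occur.
Autonomous vehicle fails to stop [OR]: Brake command fails=not, Perception stack fails=not → no input occurs → does not occur.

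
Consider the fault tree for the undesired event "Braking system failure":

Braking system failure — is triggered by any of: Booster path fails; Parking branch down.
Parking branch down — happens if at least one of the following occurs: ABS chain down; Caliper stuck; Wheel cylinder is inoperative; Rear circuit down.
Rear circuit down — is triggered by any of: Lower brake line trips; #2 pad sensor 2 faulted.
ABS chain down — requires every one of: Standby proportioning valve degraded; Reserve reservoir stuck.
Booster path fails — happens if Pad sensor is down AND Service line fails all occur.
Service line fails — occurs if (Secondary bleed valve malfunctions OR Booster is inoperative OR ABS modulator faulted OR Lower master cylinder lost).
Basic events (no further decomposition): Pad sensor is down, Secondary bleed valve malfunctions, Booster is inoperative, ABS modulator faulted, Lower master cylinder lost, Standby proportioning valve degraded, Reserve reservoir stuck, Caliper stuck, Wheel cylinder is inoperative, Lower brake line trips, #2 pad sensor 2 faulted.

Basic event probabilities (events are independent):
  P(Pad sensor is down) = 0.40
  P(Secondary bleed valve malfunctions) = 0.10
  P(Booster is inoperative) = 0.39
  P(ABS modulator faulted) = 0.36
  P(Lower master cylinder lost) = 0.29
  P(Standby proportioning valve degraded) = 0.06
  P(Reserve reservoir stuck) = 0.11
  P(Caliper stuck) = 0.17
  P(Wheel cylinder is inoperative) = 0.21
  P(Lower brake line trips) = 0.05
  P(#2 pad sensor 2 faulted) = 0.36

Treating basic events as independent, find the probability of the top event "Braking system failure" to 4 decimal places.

P(Service line fails) [OR] = 1 − (1−0.10) × (1−0.39) × (1−0.36) × (1−0.29) = 0.750534
P(Booster path fails) [AND] = 0.40 × 0.750534 = 0.300214
P(ABS chain down) [AND] = 0.06 × 0.11 = 0.006600
P(Rear circuit down) [OR] = 1 − (1−0.05) × (1−0.36) = 0.392000
P(Parking branch down) [OR] = 1 − (1−0.006600) × (1−0.17) × (1−0.21) × (1−0.392000) = 0.603966
P(Braking system failure) [OR] = 1 − (1−0.300214) × (1−0.603966) = 0.722861
Rounded to 4 decimal places: P(Braking system failure) ≈ 0.7229.

0.7229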